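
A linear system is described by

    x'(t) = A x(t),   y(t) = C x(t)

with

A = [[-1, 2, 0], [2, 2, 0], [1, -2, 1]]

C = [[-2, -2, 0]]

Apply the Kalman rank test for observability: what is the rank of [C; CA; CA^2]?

CA = [[-2, -8, 0]]
CA^2 = [[-14, -20, 0]]
Observability matrix O = [C; CA; CA^2] = [[-2, -2, 0], [-2, -8, 0], [-14, -20, 0]]
Column 3 of O is identically zero, so rank(O) ≤ 2.
The 2×2 minor from rows 1, 2, columns 1, 2 is (-2)·(-8) - (-2)·(-2) = 16 - 4 = 12 ≠ 0, so rank(O) = 2.
rank(O) = 2 < n = 3, so the pair (A, C) is not completely observable.

2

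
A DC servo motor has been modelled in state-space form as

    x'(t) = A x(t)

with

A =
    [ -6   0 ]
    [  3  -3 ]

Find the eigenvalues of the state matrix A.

-6, -3

det(sI - A) = s^2 - (tr A)s + det A, with tr A = (-6) + (-3) = -9 and det A = (-6)·(-3) - 0·3 = 18 - 0 = 18.
So p(s) = det(sI - A) = s^2 + 9s + 18.
Factor s^2 + 9s + 18: two numbers with sum -9 and product 18 are -3 and -6, so s^2 + 9s + 18 = (s + 3)(s + 6).
Hence p(s) = (s + 3) (s + 6), with roots -6, -3.
All eigenvalues have negative real part, so the system is asymptotically stable.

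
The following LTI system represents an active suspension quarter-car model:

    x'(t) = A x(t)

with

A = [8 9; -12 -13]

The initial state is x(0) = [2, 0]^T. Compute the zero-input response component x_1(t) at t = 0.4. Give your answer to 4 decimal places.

4.1512

det(sI - A) = s^2 - (tr A)s + det A, with tr A = 8 + (-13) = -5 and det A = 8·(-13) - 9·(-12) = -104 - (-108) = 4.
So p(s) = det(sI - A) = s^2 + 5s + 4.
Factor s^2 + 5s + 4: two numbers with sum -5 and product 4 are -1 and -4, so s^2 + 5s + 4 = (s + 1)(s + 4).
Hence p(s) = (s + 1) (s + 4), with roots -4, -1.
The eigenvalues -4, -1 are distinct and real, so A is diagonalisable and x(t) = e^{At} x(0) = V diag(e^{λ_i t}) V^{-1} x(0), where the columns of V are the eigenvectors.
λ = -4: A - (-4)I = [[12, 9], [-12, -9]]. Row 1 gives 12·v1 + 9·v2 = 0, so take v_1 = [-3, 4]^T.
λ = -1: A - (-1)I = [[9, 9], [-12, -12]]. Row 1 gives 9·v1 + 9·v2 = 0, so take v_2 = [1, -1]^T.
V = [v_1 v_2] = [[-3, 1], [4, -1]] has det V = -1, so V^{-1} = adj(V)/det V = [[1, 1], [4, 3]].
Modal coordinates z(0) = V^{-1} x(0): 1·2 + 1·0 = 2; 4·2 + 3·0 = 8; so z(0) = [2, 8]^T.
x_1(t) = Σ_i (v_i)_1 · z_i(0) · e^{λ_i t} (row 1 of V times the modal terms).
x_1(0.4) = (-3)·2·e^{-4·0.4} + 1·8·e^{-1·0.4} = (-6)·0.201897 + 8·0.670320 = 4.1512.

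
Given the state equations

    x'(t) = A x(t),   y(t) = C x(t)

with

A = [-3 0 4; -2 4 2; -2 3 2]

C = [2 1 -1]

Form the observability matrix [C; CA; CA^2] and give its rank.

3

CA = [[-6, 1, 8]]
CA^2 = [[0, 28, -6]]
Observability matrix O = [C; CA; CA^2] = [[2, 1, -1], [-6, 1, 8], [0, 28, -6]]
det(O) = 2·(1·(-6) - 8·28) - 1·((-6)·(-6) - 8·0) + (-1)·((-6)·28 - 1·0) = 2·(-230) - 1·36 + (-1)·(-168) = -328 ≠ 0, so rank(O) = 3.
rank(O) = 3 = n, so the pair (A, C) is completely observable.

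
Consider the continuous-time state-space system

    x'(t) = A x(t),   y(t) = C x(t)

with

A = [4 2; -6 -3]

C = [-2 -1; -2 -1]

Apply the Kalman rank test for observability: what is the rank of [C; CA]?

1

CA = [[-2, -1], [-2, -1]]
Observability matrix O = [C; CA] = [[-2, -1], [-2, -1], [-2, -1], [-2, -1]]
Every row of O is a scalar multiple of row 1 = [-2, -1] (multipliers 1, 1, 1, 1), so the rows span a one-dimensional space.
O ≠ 0, hence rank(O) = 1.
rank(O) = 1 < n = 2, so the pair (A, C) is not completely observable.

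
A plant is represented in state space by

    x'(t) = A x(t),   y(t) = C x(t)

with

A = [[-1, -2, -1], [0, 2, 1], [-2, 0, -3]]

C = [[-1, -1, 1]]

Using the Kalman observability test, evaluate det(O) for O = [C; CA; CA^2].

CA = [[-1, 0, -3]]
CA^2 = [[7, 2, 10]]
Observability matrix O = [C; CA; CA^2] = [[-1, -1, 1], [-1, 0, -3], [7, 2, 10]]
Expanding along the first row, det(O) = (-1)·(0·10 - (-3)·2) - (-1)·((-1)·10 - (-3)·7) + 1·((-1)·2 - 0·7) = (-1)·6 - (-1)·11 + 1·(-2) = 3
Since det(O) ≠ 0, rank(O) = 3 and the system is completely observable.

3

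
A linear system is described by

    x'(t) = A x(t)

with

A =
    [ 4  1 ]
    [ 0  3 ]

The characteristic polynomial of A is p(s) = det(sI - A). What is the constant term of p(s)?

For a 2×2 matrix, det(sI - A) = s^2 - (tr A)s + det A.
tr A = 7, det A = 12.
So p(s) = s^2 - 7s + 12.
The constant term is 12.

12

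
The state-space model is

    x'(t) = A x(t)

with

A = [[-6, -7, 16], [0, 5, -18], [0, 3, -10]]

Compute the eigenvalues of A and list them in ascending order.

det(sI - A) = s^3 - (tr A)s^2 + (M11 + M22 + M33)s - det A, where Mii is the 2×2 principal minor of A obtained by deleting row i and column i.
tr A = (-6) + 5 + (-10) = -11; M11 = 5·(-10) - (-18)·3 = -50 - (-54) = 4; M22 = (-6)·(-10) - 16·0 = 60 - 0 = 60; M33 = (-6)·5 - (-7)·0 = -30 - 0 = -30; sum of minors = 34.
det A = (-6)·(5·(-10) - (-18)·3) - (-7)·(0·(-10) - (-18)·0) + 16·(0·3 - 5·0) = (-6)·4 - (-7)·0 + 16·0 = -24.
So p(s) = det(sI - A) = s^3 + 11s^2 + 34s + 24.
Rational-root test: any integer root divides 24. Testing small divisors, s = -1 works: p(-1) = -1 + 11 + (-34) + 24 = 0, so (s + 1) is a factor.
Dividing, p(s) = (s + 1)(s^2 + 10s + 24).
Factor s^2 + 10s + 24: two numbers with sum -10 and product 24 are -4 and -6, so s^2 + 10s + 24 = (s + 4)(s + 6).
Hence p(s) = (s + 1) (s + 4) (s + 6), with roots -6, -4, -1.
All eigenvalues have negative real part, so the system is asymptotically stable.

-6, -4, -1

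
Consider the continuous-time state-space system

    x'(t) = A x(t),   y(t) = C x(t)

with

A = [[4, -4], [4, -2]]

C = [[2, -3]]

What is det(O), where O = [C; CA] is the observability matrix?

CA = [[-4, -2]]
Observability matrix O = [C; CA] = [[2, -3], [-4, -2]]
det(O) = 2·(-2) - (-3)·(-4) = -4 - 12 = -16
Since det(O) ≠ 0, rank(O) = 2 and the system is completely observable.

-16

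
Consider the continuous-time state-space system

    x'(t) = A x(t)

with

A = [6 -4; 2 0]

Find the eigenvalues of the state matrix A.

det(sI - A) = s^2 - (tr A)s + det A, with tr A = 6 + 0 = 6 and det A = 6·0 - (-4)·2 = 0 - (-8) = 8.
So p(s) = det(sI - A) = s^2 - 6s + 8.
Factor s^2 - 6s + 8: two numbers with sum 6 and product 8 are 4 and 2, so s^2 - 6s + 8 = (s - 4)(s - 2).
Hence p(s) = (s - 4) (s - 2), with roots 2, 4.
At least one eigenvalue has non-negative real part, so the system is not asymptotically stable.

2, 4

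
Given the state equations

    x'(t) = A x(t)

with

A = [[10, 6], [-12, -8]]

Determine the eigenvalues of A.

-2, 4

det(sI - A) = s^2 - (tr A)s + det A, with tr A = 10 + (-8) = 2 and det A = 10·(-8) - 6·(-12) = -80 - (-72) = -8.
So p(s) = det(sI - A) = s^2 - 2s - 8.
Factor s^2 - 2s - 8: two numbers with sum 2 and product -8 are 4 and -2, so s^2 - 2s - 8 = (s - 4)(s + 2).
Hence p(s) = (s - 4) (s + 2), with roots -2, 4.
At least one eigenvalue has non-negative real part, so the system is not asymptotically stable.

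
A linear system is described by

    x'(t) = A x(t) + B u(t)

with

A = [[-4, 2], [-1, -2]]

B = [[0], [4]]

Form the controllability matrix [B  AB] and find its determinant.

AB = [[8], [-8]]
Controllability matrix C = [B  AB] = [[0, 8], [4, -8]]
det(C) = 0·(-8) - 8·4 = 0 - 32 = -32
Since det(C) ≠ 0, rank(C) = 2 and the system is completely controllable.

-32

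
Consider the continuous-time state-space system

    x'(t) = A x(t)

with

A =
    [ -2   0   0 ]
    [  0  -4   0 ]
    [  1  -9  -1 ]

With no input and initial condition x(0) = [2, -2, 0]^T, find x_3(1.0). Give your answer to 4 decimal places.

det(sI - A) = s^3 - (tr A)s^2 + (M11 + M22 + M33)s - det A, where Mii is the 2×2 principal minor of A obtained by deleting row i and column i.
tr A = (-2) + (-4) + (-1) = -7; M11 = (-4)·(-1) - 0·(-9) = 4 - 0 = 4; M22 = (-2)·(-1) - 0·1 = 2 - 0 = 2; M33 = (-2)·(-4) - 0·0 = 8 - 0 = 8; sum of minors = 14.
det A = (-2)·((-4)·(-1) - 0·(-9)) - 0·(0·(-1) - 0·1) + 0·(0·(-9) - (-4)·1) = (-2)·4 - 0·0 + 0·4 = -8.
So p(s) = det(sI - A) = s^3 + 7s^2 + 14s + 8.
Rational-root test: any integer root divides 8. Testing small divisors, s = -1 works: p(-1) = -1 + 7 + (-14) + 8 = 0, so (s + 1) is a factor.
Dividing, p(s) = (s + 1)(s^2 + 6s + 8).
Factor s^2 + 6s + 8: two numbers with sum -6 and product 8 are -2 and -4, so s^2 + 6s + 8 = (s + 2)(s + 4).
Hence p(s) = (s + 1) (s + 2) (s + 4), with roots -4, -2, -1.
The eigenvalues -4, -2, -1 are distinct and real, so A is diagonalisable and x(t) = e^{At} x(0) = V diag(e^{λ_i t}) V^{-1} x(0), where the columns of V are the eigenvectors.
λ = -4: A - (-4)I = [[2, 0, 0], [0, 0, 0], [1, -9, 3]]. v must be orthogonal to every row; (row 1) × (row 3) = [0, -6, -18], so take v_1 = [0, 1, 3]^T.
λ = -2: A - (-2)I = [[0, 0, 0], [0, -2, 0], [1, -9, 1]]. v must be orthogonal to every row; (row 2) × (row 3) = [-2, 0, 2], so take v_2 = [1, 0, -1]^T.
λ = -1: A - (-1)I = [[-1, 0, 0], [0, -3, 0], [1, -9, 0]]. v must be orthogonal to every row; (row 1) × (row 2) = [0, 0, 3], so take v_3 = [0, 0, 1]^T.
V = [v_1 v_2 v_3] = [[0, 1, 0], [1, 0, 0], [3, -1, 1]] has det V = -1, so V^{-1} = adj(V)/det V = [[0, 1, 0], [1, 0, 0], [1, -3, 1]].
Modal coordinates z(0) = V^{-1} x(0): 0·2 + 1·(-2) + 0·0 = -2; 1·2 + 0·(-2) + 0·0 = 2; 1·2 + (-3)·(-2) + 1·0 = 8; so z(0) = [-2, 2, 8]^T.
x_3(t) = Σ_i (v_i)_3 · z_i(0) · e^{λ_i t} (row 3 of V times the modal terms).
x_3(1.0) = 3·(-2)·e^{-4·1.0} + (-1)·2·e^{-2·1.0} + 1·8·e^{-1·1.0} = (-6)·0.018316 + (-2)·0.135335 + 8·0.367879 = 2.5625.

2.5625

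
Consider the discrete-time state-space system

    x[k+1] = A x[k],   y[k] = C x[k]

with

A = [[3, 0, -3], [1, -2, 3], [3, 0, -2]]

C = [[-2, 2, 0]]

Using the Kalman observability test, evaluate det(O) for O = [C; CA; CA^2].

CA = [[-4, -4, 12]]
CA^2 = [[20, 8, -24]]
Observability matrix O = [C; CA; CA^2] = [[-2, 2, 0], [-4, -4, 12], [20, 8, -24]]
Expanding along the first row, det(O) = (-2)·((-4)·(-24) - 12·8) - 2·((-4)·(-24) - 12·20) + 0·((-4)·8 - (-4)·20) = (-2)·0 - 2·(-144) + 0·48 = 288
Since det(O) ≠ 0, rank(O) = 3 and the system is completely observable.

288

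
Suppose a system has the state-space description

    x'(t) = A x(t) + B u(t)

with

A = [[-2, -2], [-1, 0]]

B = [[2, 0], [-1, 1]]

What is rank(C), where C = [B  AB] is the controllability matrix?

2

AB = [[-2, -2], [-2, 0]]
Controllability matrix C = [B  AB] = [[2, 0, -2, -2], [-1, 1, -2, 0]]
Take the 2×2 submatrix of C formed by columns 1, 2: [[2, 0], [-1, 1]]. Its determinant is 2·1 - 0·(-1) = 2 - 0 = 2 ≠ 0.
So rank(C) ≥ 2; since C has 2 rows, rank(C) = 2.
rank(C) = 2 = n, so the pair (A, B) is completely controllable.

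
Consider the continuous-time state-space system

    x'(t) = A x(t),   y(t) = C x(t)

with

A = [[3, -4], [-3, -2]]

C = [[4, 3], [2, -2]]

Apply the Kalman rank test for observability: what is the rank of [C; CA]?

2

CA = [[3, -22], [12, -4]]
Observability matrix O = [C; CA] = [[4, 3], [2, -2], [3, -22], [12, -4]]
Take the 2×2 submatrix of O formed by rows 1, 2: [[4, 3], [2, -2]]. Its determinant is 4·(-2) - 3·2 = -8 - 6 = -14 ≠ 0.
So rank(O) ≥ 2; since O has 2 columns, rank(O) = 2.
rank(O) = 2 = n, so the pair (A, C) is completely observable.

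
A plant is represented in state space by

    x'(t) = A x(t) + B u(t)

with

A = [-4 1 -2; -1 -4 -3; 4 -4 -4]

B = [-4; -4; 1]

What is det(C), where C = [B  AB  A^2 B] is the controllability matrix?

747

AB = [[10], [17], [-4]]
A^2B = [[-15], [-66], [-12]]
Controllability matrix C = [B  AB  A^2B] = [[-4, 10, -15], [-4, 17, -66], [1, -4, -12]]
Expanding along the first row, det(C) = (-4)·(17·(-12) - (-66)·(-4)) - 10·((-4)·(-12) - (-66)·1) + (-15)·((-4)·(-4) - 17·1) = (-4)·(-468) - 10·114 + (-15)·(-1) = 747
Since det(C) ≠ 0, rank(C) = 3 and the system is completely controllable.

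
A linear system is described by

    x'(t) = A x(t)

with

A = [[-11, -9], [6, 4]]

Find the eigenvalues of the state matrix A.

-5, -2

det(sI - A) = s^2 - (tr A)s + det A, with tr A = (-11) + 4 = -7 and det A = (-11)·4 - (-9)·6 = -44 - (-54) = 10.
So p(s) = det(sI - A) = s^2 + 7s + 10.
Factor s^2 + 7s + 10: two numbers with sum -7 and product 10 are -2 and -5, so s^2 + 7s + 10 = (s + 2)(s + 5).
Hence p(s) = (s + 2) (s + 5), with roots -5, -2.
All eigenvalues have negative real part, so the system is asymptotically stable.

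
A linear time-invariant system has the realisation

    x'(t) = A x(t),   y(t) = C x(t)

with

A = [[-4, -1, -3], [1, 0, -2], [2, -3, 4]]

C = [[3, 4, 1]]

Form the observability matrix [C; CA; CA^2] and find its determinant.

1721

CA = [[-6, -6, -13]]
CA^2 = [[-8, 45, -22]]
Observability matrix O = [C; CA; CA^2] = [[3, 4, 1], [-6, -6, -13], [-8, 45, -22]]
Expanding along the first row, det(O) = 3·((-6)·(-22) - (-13)·45) - 4·((-6)·(-22) - (-13)·(-8)) + 1·((-6)·45 - (-6)·(-8)) = 3·717 - 4·28 + 1·(-318) = 1721
Since det(O) ≠ 0, rank(O) = 3 and the system is completely observable.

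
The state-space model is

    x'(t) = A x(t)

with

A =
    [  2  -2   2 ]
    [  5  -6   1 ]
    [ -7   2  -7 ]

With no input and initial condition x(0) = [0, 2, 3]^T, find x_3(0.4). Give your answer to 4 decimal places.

0.1586

det(sI - A) = s^3 - (tr A)s^2 + (M11 + M22 + M33)s - det A, where Mii is the 2×2 principal minor of A obtained by deleting row i and column i.
tr A = 2 + (-6) + (-7) = -11; M11 = (-6)·(-7) - 1·2 = 42 - 2 = 40; M22 = 2·(-7) - 2·(-7) = -14 - (-14) = 0; M33 = 2·(-6) - (-2)·5 = -12 - (-10) = -2; sum of minors = 38.
det A = 2·((-6)·(-7) - 1·2) - (-2)·(5·(-7) - 1·(-7)) + 2·(5·2 - (-6)·(-7)) = 2·40 - (-2)·(-28) + 2·(-32) = -40.
So p(s) = det(sI - A) = s^3 + 11s^2 + 38s + 40.
Rational-root test: any integer root divides 40. Testing small divisors, s = -2 works: p(-2) = -8 + 44 + (-76) + 40 = 0, so (s + 2) is a factor.
Dividing, p(s) = (s + 2)(s^2 + 9s + 20).
Factor s^2 + 9s + 20: two numbers with sum -9 and product 20 are -4 and -5, so s^2 + 9s + 20 = (s + 4)(s + 5).
Hence p(s) = (s + 2) (s + 4) (s + 5), with roots -5, -4, -2.
The eigenvalues -5, -4, -2 are distinct and real, so A is diagonalisable and x(t) = e^{At} x(0) = V diag(e^{λ_i t}) V^{-1} x(0), where the columns of V are the eigenvectors.
λ = -5: A - (-5)I = [[7, -2, 2], [5, -1, 1], [-7, 2, -2]]. v must be orthogonal to every row; (row 1) × (row 2) = [0, 3, 3], so take v_1 = [0, 1, 1]^T.
λ = -4: A - (-4)I = [[6, -2, 2], [5, -2, 1], [-7, 2, -3]]. v must be orthogonal to every row; (row 1) × (row 2) = [2, 4, -2], so take v_2 = [1, 2, -1]^T.
λ = -2: A - (-2)I = [[4, -2, 2], [5, -4, 1], [-7, 2, -5]]. v must be orthogonal to every row; (row 1) × (row 2) = [6, 6, -6], so take v_3 = [-1, -1, 1]^T.
V = [v_1 v_2 v_3] = [[0, 1, -1], [1, 2, -1], [1, -1, 1]] has det V = 1, so V^{-1} = adj(V)/det V = [[1, 0, 1], [-2, 1, -1], [-3, 1, -1]].
Modal coordinates z(0) = V^{-1} x(0): 1·0 + 0·2 + 1·3 = 3; (-2)·0 + 1·2 + (-1)·3 = -1; (-3)·0 + 1·2 + (-1)·3 = -1; so z(0) = [3, -1, -1]^T.
x_3(t) = Σ_i (v_i)_3 · z_i(0) · e^{λ_i t} (row 3 of V times the modal terms).
x_3(0.4) = 1·3·e^{-5·0.4} + (-1)·(-1)·e^{-4·0.4} + 1·(-1)·e^{-2·0.4} = 3·0.135335 + 1·0.201897 + (-1)·0.449329 = 0.1586.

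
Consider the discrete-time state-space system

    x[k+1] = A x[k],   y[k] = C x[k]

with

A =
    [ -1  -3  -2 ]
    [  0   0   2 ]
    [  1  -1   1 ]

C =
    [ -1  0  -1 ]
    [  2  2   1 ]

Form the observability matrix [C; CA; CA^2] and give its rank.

3

CA = [[0, 4, 1], [-1, -7, 1]]
CA^2 = [[1, -1, 9], [2, 2, -11]]
Observability matrix O = [C; CA; CA^2] = [[-1, 0, -1], [2, 2, 1], [0, 4, 1], [-1, -7, 1], [1, -1, 9], [2, 2, -11]]
Take the 3×3 submatrix of O formed by rows 1, 2, 3: [[-1, 0, -1], [2, 2, 1], [0, 4, 1]]. Its determinant is (-1)·(2·1 - 1·4) - 0·(2·1 - 1·0) + (-1)·(2·4 - 2·0) = (-1)·(-2) - 0·2 + (-1)·8 = -6 ≠ 0.
So rank(O) ≥ 3; since O has 3 columns, rank(O) = 3.
rank(O) = 3 = n, so the pair (A, C) is completely observable.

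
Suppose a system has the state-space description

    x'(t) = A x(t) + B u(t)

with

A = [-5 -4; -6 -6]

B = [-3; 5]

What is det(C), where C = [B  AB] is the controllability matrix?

61

AB = [[-5], [-12]]
Controllability matrix C = [B  AB] = [[-3, -5], [5, -12]]
det(C) = (-3)·(-12) - (-5)·5 = 36 - (-25) = 61
Since det(C) ≠ 0, rank(C) = 2 and the system is completely controllable.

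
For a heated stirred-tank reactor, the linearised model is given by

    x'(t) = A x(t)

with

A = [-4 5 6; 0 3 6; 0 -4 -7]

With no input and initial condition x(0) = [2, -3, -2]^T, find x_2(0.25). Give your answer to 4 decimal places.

-6.0136

det(sI - A) = s^3 - (tr A)s^2 + (M11 + M22 + M33)s - det A, where Mii is the 2×2 principal minor of A obtained by deleting row i and column i.
tr A = (-4) + 3 + (-7) = -8; M11 = 3·(-7) - 6·(-4) = -21 - (-24) = 3; M22 = (-4)·(-7) - 6·0 = 28 - 0 = 28; M33 = (-4)·3 - 5·0 = -12 - 0 = -12; sum of minors = 19.
det A = (-4)·(3·(-7) - 6·(-4)) - 5·(0·(-7) - 6·0) + 6·(0·(-4) - 3·0) = (-4)·3 - 5·0 + 6·0 = -12.
So p(s) = det(sI - A) = s^3 + 8s^2 + 19s + 12.
Rational-root test: any integer root divides 12. Testing small divisors, s = -1 works: p(-1) = -1 + 8 + (-19) + 12 = 0, so (s + 1) is a factor.
Dividing, p(s) = (s + 1)(s^2 + 7s + 12).
Factor s^2 + 7s + 12: two numbers with sum -7 and product 12 are -3 and -4, so s^2 + 7s + 12 = (s + 3)(s + 4).
Hence p(s) = (s + 1) (s + 3) (s + 4), with roots -4, -3, -1.
The eigenvalues -4, -3, -1 are distinct and real, so A is diagonalisable and x(t) = e^{At} x(0) = V diag(e^{λ_i t}) V^{-1} x(0), where the columns of V are the eigenvectors.
λ = -4: A - (-4)I = [[0, 5, 6], [0, 7, 6], [0, -4, -3]]. v must be orthogonal to every row; (row 1) × (row 2) = [-12, 0, 0], so take v_1 = [1, 0, 0]^T.
λ = -3: A - (-3)I = [[-1, 5, 6], [0, 6, 6], [0, -4, -4]]. v must be orthogonal to every row; (row 1) × (row 2) = [-6, 6, -6], so take v_2 = [1, -1, 1]^T.
λ = -1: A - (-1)I = [[-3, 5, 6], [0, 4, 6], [0, -4, -6]]. v must be orthogonal to every row; (row 1) × (row 2) = [6, 18, -12], so take v_3 = [1, 3, -2]^T.
V = [v_1 v_2 v_3] = [[1, 1, 1], [0, -1, 3], [0, 1, -2]] has det V = -1, so V^{-1} = adj(V)/det V = [[1, -3, -4], [0, 2, 3], [0, 1, 1]].
Modal coordinates z(0) = V^{-1} x(0): 1·2 + (-3)·(-3) + (-4)·(-2) = 19; 0·2 + 2·(-3) + 3·(-2) = -12; 0·2 + 1·(-3) + 1·(-2) = -5; so z(0) = [19, -12, -5]^T.
x_2(t) = Σ_i (v_i)_2 · z_i(0) · e^{λ_i t} (row 2 of V times the modal terms).
x_2(0.25) = 0·19·e^{-4·0.25} + (-1)·(-12)·e^{-3·0.25} + 3·(-5)·e^{-1·0.25} = 0·0.367879 + 12·0.472367 + (-15)·0.778801 = -6.0136.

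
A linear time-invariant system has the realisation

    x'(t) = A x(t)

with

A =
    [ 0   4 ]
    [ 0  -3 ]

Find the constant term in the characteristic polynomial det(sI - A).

For a 2×2 matrix, det(sI - A) = s^2 - (tr A)s + det A.
tr A = -3, det A = 0.
So p(s) = s^2 + 3s.
The constant term is 0.

0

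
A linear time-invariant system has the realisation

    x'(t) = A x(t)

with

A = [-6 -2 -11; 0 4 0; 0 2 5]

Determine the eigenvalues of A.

-6, 4, 5

det(sI - A) = s^3 - (tr A)s^2 + (M11 + M22 + M33)s - det A, where Mii is the 2×2 principal minor of A obtained by deleting row i and column i.
tr A = (-6) + 4 + 5 = 3; M11 = 4·5 - 0·2 = 20 - 0 = 20; M22 = (-6)·5 - (-11)·0 = -30 - 0 = -30; M33 = (-6)·4 - (-2)·0 = -24 - 0 = -24; sum of minors = -34.
det A = (-6)·(4·5 - 0·2) - (-2)·(0·5 - 0·0) + (-11)·(0·2 - 4·0) = (-6)·20 - (-2)·0 + (-11)·0 = -120.
So p(s) = det(sI - A) = s^3 - 3s^2 - 34s + 120.
Rational-root test: any integer root divides 120. Testing small divisors, s = 4 works: p(4) = 64 + (-48) + (-136) + 120 = 0, so (s - 4) is a factor.
Dividing, p(s) = (s - 4)(s^2 + s - 30).
Factor s^2 + s - 30: two numbers with sum -1 and product -30 are 5 and -6, so s^2 + s - 30 = (s - 5)(s + 6).
Hence p(s) = (s - 5) (s - 4) (s + 6), with roots -6, 4, 5.
At least one eigenvalue has non-negative real part, so the system is not asymptotically stable.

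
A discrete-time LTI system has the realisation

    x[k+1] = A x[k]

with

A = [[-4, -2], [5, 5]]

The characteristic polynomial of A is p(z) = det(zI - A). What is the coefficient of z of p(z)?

-1

For a 2×2 matrix, det(zI - A) = z^2 - (tr A)z + det A.
tr A = 1, det A = -10.
So p(z) = z^2 - z - 10.
The coefficient of z is -1.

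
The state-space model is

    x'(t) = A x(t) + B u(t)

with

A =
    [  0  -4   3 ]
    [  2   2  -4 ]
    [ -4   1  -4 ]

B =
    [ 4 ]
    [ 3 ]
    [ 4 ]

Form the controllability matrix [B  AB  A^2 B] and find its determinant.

AB = [[0], [-2], [-29]]
A^2B = [[-79], [112], [114]]
Controllability matrix C = [B  AB  A^2B] = [[4, 0, -79], [3, -2, 112], [4, -29, 114]]
Expanding along the first row, det(C) = 4·((-2)·114 - 112·(-29)) - 0·(3·114 - 112·4) + (-79)·(3·(-29) - (-2)·4) = 4·3020 - 0·(-106) + (-79)·(-79) = 18321
Since det(C) ≠ 0, rank(C) = 3 and the system is completely controllable.

18321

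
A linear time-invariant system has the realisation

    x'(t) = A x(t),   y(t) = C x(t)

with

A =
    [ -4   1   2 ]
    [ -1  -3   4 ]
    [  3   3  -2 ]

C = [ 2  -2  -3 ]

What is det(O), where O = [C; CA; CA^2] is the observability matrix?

CA = [[-15, -1, 2]]
CA^2 = [[67, -6, -38]]
Observability matrix O = [C; CA; CA^2] = [[2, -2, -3], [-15, -1, 2], [67, -6, -38]]
Expanding along the first row, det(O) = 2·((-1)·(-38) - 2·(-6)) - (-2)·((-15)·(-38) - 2·67) + (-3)·((-15)·(-6) - (-1)·67) = 2·50 - (-2)·436 + (-3)·157 = 501
Since det(O) ≠ 0, rank(O) = 3 and the system is completely observable.

501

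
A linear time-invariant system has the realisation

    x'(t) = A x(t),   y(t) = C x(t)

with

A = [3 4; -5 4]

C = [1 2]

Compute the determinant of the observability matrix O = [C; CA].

26

CA = [[-7, 12]]
Observability matrix O = [C; CA] = [[1, 2], [-7, 12]]
det(O) = 1·12 - 2·(-7) = 12 - (-14) = 26
Since det(O) ≠ 0, rank(O) = 2 and the system is completely observable.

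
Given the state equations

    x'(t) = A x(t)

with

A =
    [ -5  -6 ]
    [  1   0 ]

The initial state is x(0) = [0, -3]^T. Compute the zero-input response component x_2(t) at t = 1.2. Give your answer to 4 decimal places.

-0.6525

det(sI - A) = s^2 - (tr A)s + det A, with tr A = (-5) + 0 = -5 and det A = (-5)·0 - (-6)·1 = 0 - (-6) = 6.
So p(s) = det(sI - A) = s^2 + 5s + 6.
Factor s^2 + 5s + 6: two numbers with sum -5 and product 6 are -2 and -3, so s^2 + 5s + 6 = (s + 2)(s + 3).
Hence p(s) = (s + 2) (s + 3), with roots -3, -2.
The eigenvalues -3, -2 are distinct and real, so A is diagonalisable and x(t) = e^{At} x(0) = V diag(e^{λ_i t}) V^{-1} x(0), where the columns of V are the eigenvectors.
λ = -3: A - (-3)I = [[-2, -6], [1, 3]]. Row 1 gives (-2)·v1 + (-6)·v2 = 0, so take v_1 = [3, -1]^T.
λ = -2: A - (-2)I = [[-3, -6], [1, 2]]. Row 1 gives (-3)·v1 + (-6)·v2 = 0, so take v_2 = [2, -1]^T.
V = [v_1 v_2] = [[3, 2], [-1, -1]] has det V = -1, so V^{-1} = adj(V)/det V = [[1, 2], [-1, -3]].
Modal coordinates z(0) = V^{-1} x(0): 1·0 + 2·(-3) = -6; (-1)·0 + (-3)·(-3) = 9; so z(0) = [-6, 9]^T.
x_2(t) = Σ_i (v_i)_2 · z_i(0) · e^{λ_i t} (row 2 of V times the modal terms).
x_2(1.2) = (-1)·(-6)·e^{-3·1.2} + (-1)·9·e^{-2·1.2} = 6·0.027324 + (-9)·0.090718 = -0.6525.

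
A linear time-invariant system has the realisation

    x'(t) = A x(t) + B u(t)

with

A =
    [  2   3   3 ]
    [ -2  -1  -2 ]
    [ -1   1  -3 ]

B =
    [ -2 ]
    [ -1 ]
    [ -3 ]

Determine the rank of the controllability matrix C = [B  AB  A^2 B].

AB = [[-16], [11], [10]]
A^2B = [[31], [1], [-3]]
Controllability matrix C = [B  AB  A^2B] = [[-2, -16, 31], [-1, 11, 1], [-3, 10, -3]]
det(C) = (-2)·(11·(-3) - 1·10) - (-16)·((-1)·(-3) - 1·(-3)) + 31·((-1)·10 - 11·(-3)) = (-2)·(-43) - (-16)·6 + 31·23 = 895 ≠ 0, so rank(C) = 3.
rank(C) = 3 = n, so the pair (A, B) is completely controllable.

3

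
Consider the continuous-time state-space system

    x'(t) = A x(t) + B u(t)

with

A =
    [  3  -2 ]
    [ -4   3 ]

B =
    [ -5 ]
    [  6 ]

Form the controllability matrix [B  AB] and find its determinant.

-28

AB = [[-27], [38]]
Controllability matrix C = [B  AB] = [[-5, -27], [6, 38]]
det(C) = (-5)·38 - (-27)·6 = -190 - (-162) = -28
Since det(C) ≠ 0, rank(C) = 2 and the system is completely controllable.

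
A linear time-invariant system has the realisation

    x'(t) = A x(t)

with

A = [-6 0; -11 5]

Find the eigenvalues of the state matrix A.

det(sI - A) = s^2 - (tr A)s + det A, with tr A = (-6) + 5 = -1 and det A = (-6)·5 - 0·(-11) = -30 - 0 = -30.
So p(s) = det(sI - A) = s^2 + s - 30.
Factor s^2 + s - 30: two numbers with sum -1 and product -30 are 5 and -6, so s^2 + s - 30 = (s - 5)(s + 6).
Hence p(s) = (s - 5) (s + 6), with roots -6, 5.
At least one eigenvalue has non-negative real part, so the system is not asymptotically stable.

-6, 5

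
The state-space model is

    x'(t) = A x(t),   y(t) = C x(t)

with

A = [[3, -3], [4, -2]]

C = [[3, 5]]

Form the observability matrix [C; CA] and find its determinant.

-202

CA = [[29, -19]]
Observability matrix O = [C; CA] = [[3, 5], [29, -19]]
det(O) = 3·(-19) - 5·29 = -57 - 145 = -202
Since det(O) ≠ 0, rank(O) = 2 and the system is completely observable.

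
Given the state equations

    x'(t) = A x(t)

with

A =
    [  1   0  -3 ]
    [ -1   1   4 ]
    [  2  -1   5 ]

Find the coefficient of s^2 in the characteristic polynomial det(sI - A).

Expand det(sI - A) for the 3×3 matrix.
p(s) = s^3 - 7s^2 + 21s - 12.
(Check: constant term = det(-A) = (-1)^3 det A = -12; coefficient of s^2 = -tr A = -7.)
The coefficient of s^2 is -7.

-7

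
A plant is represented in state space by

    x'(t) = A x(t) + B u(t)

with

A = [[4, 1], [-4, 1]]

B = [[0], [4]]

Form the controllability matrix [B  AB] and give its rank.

AB = [[4], [4]]
Controllability matrix C = [B  AB] = [[0, 4], [4, 4]]
det(C) = 0·4 - 4·4 = 0 - 16 = -16 ≠ 0, so rank(C) = 2.
rank(C) = 2 = n, so the pair (A, B) is completely controllable.

2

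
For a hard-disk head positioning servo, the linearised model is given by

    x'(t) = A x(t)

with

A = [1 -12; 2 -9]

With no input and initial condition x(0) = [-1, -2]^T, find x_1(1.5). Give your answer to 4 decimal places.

0.0945

det(sI - A) = s^2 - (tr A)s + det A, with tr A = 1 + (-9) = -8 and det A = 1·(-9) - (-12)·2 = -9 - (-24) = 15.
So p(s) = det(sI - A) = s^2 + 8s + 15.
Factor s^2 + 8s + 15: two numbers with sum -8 and product 15 are -3 and -5, so s^2 + 8s + 15 = (s + 3)(s + 5).
Hence p(s) = (s + 3) (s + 5), with roots -5, -3.
The eigenvalues -5, -3 are distinct and real, so A is diagonalisable and x(t) = e^{At} x(0) = V diag(e^{λ_i t}) V^{-1} x(0), where the columns of V are the eigenvectors.
λ = -5: A - (-5)I = [[6, -12], [2, -4]]. Row 1 gives 6·v1 + (-12)·v2 = 0, so take v_1 = [-2, -1]^T.
λ = -3: A - (-3)I = [[4, -12], [2, -6]]. Row 1 gives 4·v1 + (-12)·v2 = 0, so take v_2 = [3, 1]^T.
V = [v_1 v_2] = [[-2, 3], [-1, 1]] has det V = 1, so V^{-1} = adj(V)/det V = [[1, -3], [1, -2]].
Modal coordinates z(0) = V^{-1} x(0): 1·(-1) + (-3)·(-2) = 5; 1·(-1) + (-2)·(-2) = 3; so z(0) = [5, 3]^T.
x_1(t) = Σ_i (v_i)_1 · z_i(0) · e^{λ_i t} (row 1 of V times the modal terms).
x_1(1.5) = (-2)·5·e^{-5·1.5} + 3·3·e^{-3·1.5} = (-10)·0.000553 + 9·0.011109 = 0.0945.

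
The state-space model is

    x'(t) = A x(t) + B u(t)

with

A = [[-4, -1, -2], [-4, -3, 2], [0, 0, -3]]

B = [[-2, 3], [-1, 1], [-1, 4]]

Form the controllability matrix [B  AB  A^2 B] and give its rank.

AB = [[11, -21], [9, -7], [3, -12]]
A^2B = [[-59, 115], [-65, 81], [-9, 36]]
Controllability matrix C = [B  AB  A^2B] = [[-2, 3, 11, -21, -59, 115], [-1, 1, 9, -7, -65, 81], [-1, 4, 3, -12, -9, 36]]
Take the 3×3 submatrix of C formed by columns 1, 2, 3: [[-2, 3, 11], [-1, 1, 9], [-1, 4, 3]]. Its determinant is (-2)·(1·3 - 9·4) - 3·((-1)·3 - 9·(-1)) + 11·((-1)·4 - 1·(-1)) = (-2)·(-33) - 3·6 + 11·(-3) = 15 ≠ 0.
So rank(C) ≥ 3; since C has 3 rows, rank(C) = 3.
rank(C) = 3 = n, so the pair (A, B) is completely controllable.

3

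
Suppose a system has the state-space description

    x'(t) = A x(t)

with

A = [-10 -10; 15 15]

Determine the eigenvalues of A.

0, 5

det(sI - A) = s^2 - (tr A)s + det A, with tr A = (-10) + 15 = 5 and det A = (-10)·15 - (-10)·15 = -150 - (-150) = 0.
So p(s) = det(sI - A) = s^2 - 5s.
Factor s^2 - 5s: two numbers with sum 5 and product 0 are 5 and 0, so s^2 - 5s = s(s - 5).
Hence p(s) = s (s - 5), with roots 0, 5.
At least one eigenvalue has non-negative real part, so the system is not asymptotically stable.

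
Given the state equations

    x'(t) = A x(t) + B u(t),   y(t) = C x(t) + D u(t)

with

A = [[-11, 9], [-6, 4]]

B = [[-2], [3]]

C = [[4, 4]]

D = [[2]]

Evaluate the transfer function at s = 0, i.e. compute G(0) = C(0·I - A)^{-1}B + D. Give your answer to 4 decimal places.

G(0) = C(-A)^{-1}B + D = -C A^{-1} B + D.
det A = 10, so A^{-1} = (1/10)·adj(A) = [[2/5, -9/10], [3/5, -11/10]]
A^{-1} B = [-7/2, -9/2]^T
C A^{-1} B = -32
G(0) = D - C A^{-1} B = 2 - (-32) = 34

34.0000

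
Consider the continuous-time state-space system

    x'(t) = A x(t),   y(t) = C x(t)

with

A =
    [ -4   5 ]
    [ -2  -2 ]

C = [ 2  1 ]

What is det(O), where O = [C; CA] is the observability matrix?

26

CA = [[-10, 8]]
Observability matrix O = [C; CA] = [[2, 1], [-10, 8]]
det(O) = 2·8 - 1·(-10) = 16 - (-10) = 26
Since det(O) ≠ 0, rank(O) = 2 and the system is completely observable.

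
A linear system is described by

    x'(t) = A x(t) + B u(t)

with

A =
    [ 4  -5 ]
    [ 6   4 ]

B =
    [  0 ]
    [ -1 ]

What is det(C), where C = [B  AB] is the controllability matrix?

AB = [[5], [-4]]
Controllability matrix C = [B  AB] = [[0, 5], [-1, -4]]
det(C) = 0·(-4) - 5·(-1) = 0 - (-5) = 5
Since det(C) ≠ 0, rank(C) = 2 and the system is completely controllable.

5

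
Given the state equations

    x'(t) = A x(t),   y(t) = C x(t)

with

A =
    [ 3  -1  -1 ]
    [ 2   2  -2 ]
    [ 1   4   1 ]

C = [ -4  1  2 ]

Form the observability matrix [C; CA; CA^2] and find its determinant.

576

CA = [[-8, 14, 4]]
CA^2 = [[8, 52, -16]]
Observability matrix O = [C; CA; CA^2] = [[-4, 1, 2], [-8, 14, 4], [8, 52, -16]]
Expanding along the first row, det(O) = (-4)·(14·(-16) - 4·52) - 1·((-8)·(-16) - 4·8) + 2·((-8)·52 - 14·8) = (-4)·(-432) - 1·96 + 2·(-528) = 576
Since det(O) ≠ 0, rank(O) = 3 and the system is completely observable.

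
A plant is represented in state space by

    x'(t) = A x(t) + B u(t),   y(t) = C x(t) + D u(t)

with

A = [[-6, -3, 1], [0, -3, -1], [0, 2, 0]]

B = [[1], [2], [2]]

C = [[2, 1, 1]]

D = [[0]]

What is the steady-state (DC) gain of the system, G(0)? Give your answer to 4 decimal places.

G(0) = C(-A)^{-1}B + D = -C A^{-1} B + D.
det A = -12, so A^{-1} = (1/-12)·adj(A) = [[-1/6, -1/6, -1/2], [0, 0, 1/2], [0, -1, -3/2]]
A^{-1} B = [-3/2, 1, -5]^T
C A^{-1} B = -7
G(0) = D - C A^{-1} B = 0 - (-7) = 7

7.0000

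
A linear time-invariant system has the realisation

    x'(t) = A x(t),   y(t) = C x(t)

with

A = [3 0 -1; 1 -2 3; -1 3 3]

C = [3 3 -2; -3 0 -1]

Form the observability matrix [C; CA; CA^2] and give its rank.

CA = [[14, -12, 0], [-8, -3, 0]]
CA^2 = [[30, 24, -50], [-27, 6, -1]]
Observability matrix O = [C; CA; CA^2] = [[3, 3, -2], [-3, 0, -1], [14, -12, 0], [-8, -3, 0], [30, 24, -50], [-27, 6, -1]]
Take the 3×3 submatrix of O formed by rows 1, 2, 3: [[3, 3, -2], [-3, 0, -1], [14, -12, 0]]. Its determinant is 3·(0·0 - (-1)·(-12)) - 3·((-3)·0 - (-1)·14) + (-2)·((-3)·(-12) - 0·14) = 3·(-12) - 3·14 + (-2)·36 = -150 ≠ 0.
So rank(O) ≥ 3; since O has 3 columns, rank(O) = 3.
rank(O) = 3 = n, so the pair (A, C) is completely observable.

3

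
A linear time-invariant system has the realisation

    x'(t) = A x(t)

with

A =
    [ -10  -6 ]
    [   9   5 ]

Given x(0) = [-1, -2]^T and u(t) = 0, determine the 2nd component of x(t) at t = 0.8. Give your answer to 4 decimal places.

det(sI - A) = s^2 - (tr A)s + det A, with tr A = (-10) + 5 = -5 and det A = (-10)·5 - (-6)·9 = -50 - (-54) = 4.
So p(s) = det(sI - A) = s^2 + 5s + 4.
Factor s^2 + 5s + 4: two numbers with sum -5 and product 4 are -1 and -4, so s^2 + 5s + 4 = (s + 1)(s + 4).
Hence p(s) = (s + 1) (s + 4), with roots -4, -1.
The eigenvalues -4, -1 are distinct and real, so A is diagonalisable and x(t) = e^{At} x(0) = V diag(e^{λ_i t}) V^{-1} x(0), where the columns of V are the eigenvectors.
λ = -4: A - (-4)I = [[-6, -6], [9, 9]]. Row 1 gives (-6)·v1 + (-6)·v2 = 0, so take v_1 = [1, -1]^T.
λ = -1: A - (-1)I = [[-9, -6], [9, 6]]. Row 1 gives (-9)·v1 + (-6)·v2 = 0, so take v_2 = [-2, 3]^T.
V = [v_1 v_2] = [[1, -2], [-1, 3]] has det V = 1, so V^{-1} = adj(V)/det V = [[3, 2], [1, 1]].
Modal coordinates z(0) = V^{-1} x(0): 3·(-1) + 2·(-2) = -7; 1·(-1) + 1·(-2) = -3; so z(0) = [-7, -3]^T.
x_2(t) = Σ_i (v_i)_2 · z_i(0) · e^{λ_i t} (row 2 of V times the modal terms).
x_2(0.8) = (-1)·(-7)·e^{-4·0.8} + 3·(-3)·e^{-1·0.8} = 7·0.040762 + (-9)·0.449329 = -3.7586.

-3.7586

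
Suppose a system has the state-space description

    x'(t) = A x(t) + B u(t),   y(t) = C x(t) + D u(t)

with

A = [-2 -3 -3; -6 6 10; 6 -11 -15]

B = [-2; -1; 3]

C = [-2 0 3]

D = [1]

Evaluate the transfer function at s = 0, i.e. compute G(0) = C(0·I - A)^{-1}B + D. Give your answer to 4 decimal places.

G(0) = C(-A)^{-1}B + D = -C A^{-1} B + D.
det A = -40, so A^{-1} = (1/-40)·adj(A) = [[-1/2, 3/10, 3/10], [3/4, -6/5, -19/20], [-3/4, 1, 3/4]]
A^{-1} B = [8/5, -63/20, 11/4]^T
C A^{-1} B = 101/20
G(0) = D - C A^{-1} B = 1 - (101/20) = -81/20 ≈ -4.0500

-4.0500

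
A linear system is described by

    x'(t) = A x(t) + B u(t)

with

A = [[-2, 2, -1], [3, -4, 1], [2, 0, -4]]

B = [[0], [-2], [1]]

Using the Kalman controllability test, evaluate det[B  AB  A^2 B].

183

AB = [[-5], [9], [-4]]
A^2B = [[32], [-55], [6]]
Controllability matrix C = [B  AB  A^2B] = [[0, -5, 32], [-2, 9, -55], [1, -4, 6]]
Expanding along the first row, det(C) = 0·(9·6 - (-55)·(-4)) - (-5)·((-2)·6 - (-55)·1) + 32·((-2)·(-4) - 9·1) = 0·(-166) - (-5)·43 + 32·(-1) = 183
Since det(C) ≠ 0, rank(C) = 3 and the system is completely controllable.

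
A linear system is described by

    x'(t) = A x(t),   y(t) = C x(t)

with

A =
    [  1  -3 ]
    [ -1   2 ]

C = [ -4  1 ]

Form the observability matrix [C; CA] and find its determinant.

-51

CA = [[-5, 14]]
Observability matrix O = [C; CA] = [[-4, 1], [-5, 14]]
det(O) = (-4)·14 - 1·(-5) = -56 - (-5) = -51
Since det(O) ≠ 0, rank(O) = 2 and the system is completely observable.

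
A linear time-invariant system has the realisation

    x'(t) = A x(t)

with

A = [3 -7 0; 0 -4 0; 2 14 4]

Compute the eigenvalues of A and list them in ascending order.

det(sI - A) = s^3 - (tr A)s^2 + (M11 + M22 + M33)s - det A, where Mii is the 2×2 principal minor of A obtained by deleting row i and column i.
tr A = 3 + (-4) + 4 = 3; M11 = (-4)·4 - 0·14 = -16 - 0 = -16; M22 = 3·4 - 0·2 = 12 - 0 = 12; M33 = 3·(-4) - (-7)·0 = -12 - 0 = -12; sum of minors = -16.
det A = 3·((-4)·4 - 0·14) - (-7)·(0·4 - 0·2) + 0·(0·14 - (-4)·2) = 3·(-16) - (-7)·0 + 0·8 = -48.
So p(s) = det(sI - A) = s^3 - 3s^2 - 16s + 48.
Rational-root test: any integer root divides 48. Testing small divisors, s = 3 works: p(3) = 27 + (-27) + (-48) + 48 = 0, so (s - 3) is a factor.
Dividing, p(s) = (s - 3)(s^2 - 16).
Factor s^2 - 16: two numbers with sum 0 and product -16 are 4 and -4, so s^2 - 16 = (s - 4)(s + 4).
Hence p(s) = (s - 4) (s - 3) (s + 4), with roots -4, 3, 4.
At least one eigenvalue has non-negative real part, so the system is not asymptotically stable.

-4, 3, 4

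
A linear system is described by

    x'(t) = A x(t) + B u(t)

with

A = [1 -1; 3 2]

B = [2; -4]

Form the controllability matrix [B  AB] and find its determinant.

20

AB = [[6], [-2]]
Controllability matrix C = [B  AB] = [[2, 6], [-4, -2]]
det(C) = 2·(-2) - 6·(-4) = -4 - (-24) = 20
Since det(C) ≠ 0, rank(C) = 2 and the system is completely controllable.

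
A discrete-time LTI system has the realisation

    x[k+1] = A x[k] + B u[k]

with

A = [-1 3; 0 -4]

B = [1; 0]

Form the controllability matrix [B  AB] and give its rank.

AB = [[-1], [0]]
Controllability matrix C = [B  AB] = [[1, -1], [0, 0]]
Every column of C is a scalar multiple of column 1 = [1, 0] (multipliers 1, -1), so the columns span a one-dimensional space.
C ≠ 0, hence rank(C) = 1.
rank(C) = 1 < n = 2, so the pair (A, B) is not completely controllable.

1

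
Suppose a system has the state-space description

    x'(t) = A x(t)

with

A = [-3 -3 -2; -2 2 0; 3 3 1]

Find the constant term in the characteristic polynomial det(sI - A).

Expand det(sI - A) for the 3×3 matrix.
p(s) = s^3 - 7s - 12.
(Check: constant term = det(-A) = (-1)^3 det A = -12; coefficient of s^2 = -tr A = 0.)
The constant term is -12.

-12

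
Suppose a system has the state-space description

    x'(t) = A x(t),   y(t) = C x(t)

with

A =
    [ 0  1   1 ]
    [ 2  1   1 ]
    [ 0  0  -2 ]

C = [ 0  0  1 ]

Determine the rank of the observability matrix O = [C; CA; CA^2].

1

CA = [[0, 0, -2]]
CA^2 = [[0, 0, 4]]
Observability matrix O = [C; CA; CA^2] = [[0, 0, 1], [0, 0, -2], [0, 0, 4]]
Every row of O is a scalar multiple of row 1 = [0, 0, 1] (multipliers 1, -2, 4), so the rows span a one-dimensional space.
O ≠ 0, hence rank(O) = 1.
rank(O) = 1 < n = 3, so the pair (A, C) is not completely observable.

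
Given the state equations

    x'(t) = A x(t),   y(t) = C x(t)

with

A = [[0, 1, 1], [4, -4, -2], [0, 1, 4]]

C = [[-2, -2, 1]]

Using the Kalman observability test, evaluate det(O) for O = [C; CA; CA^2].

-712

CA = [[-8, 7, 6]]
CA^2 = [[28, -30, 2]]
Observability matrix O = [C; CA; CA^2] = [[-2, -2, 1], [-8, 7, 6], [28, -30, 2]]
Expanding along the first row, det(O) = (-2)·(7·2 - 6·(-30)) - (-2)·((-8)·2 - 6·28) + 1·((-8)·(-30) - 7·28) = (-2)·194 - (-2)·(-184) + 1·44 = -712
Since det(O) ≠ 0, rank(O) = 3 and the system is completely observable.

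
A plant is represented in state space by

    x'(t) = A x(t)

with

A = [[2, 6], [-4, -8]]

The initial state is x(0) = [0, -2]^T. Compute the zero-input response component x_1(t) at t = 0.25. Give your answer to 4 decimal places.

-1.4319

det(sI - A) = s^2 - (tr A)s + det A, with tr A = 2 + (-8) = -6 and det A = 2·(-8) - 6·(-4) = -16 - (-24) = 8.
So p(s) = det(sI - A) = s^2 + 6s + 8.
Factor s^2 + 6s + 8: two numbers with sum -6 and product 8 are -2 and -4, so s^2 + 6s + 8 = (s + 2)(s + 4).
Hence p(s) = (s + 2) (s + 4), with roots -4, -2.
The eigenvalues -4, -2 are distinct and real, so A is diagonalisable and x(t) = e^{At} x(0) = V diag(e^{λ_i t}) V^{-1} x(0), where the columns of V are the eigenvectors.
λ = -4: A - (-4)I = [[6, 6], [-4, -4]]. Row 1 gives 6·v1 + 6·v2 = 0, so take v_1 = [1, -1]^T.
λ = -2: A - (-2)I = [[4, 6], [-4, -6]]. Row 1 gives 4·v1 + 6·v2 = 0, so take v_2 = [3, -2]^T.
V = [v_1 v_2] = [[1, 3], [-1, -2]] has det V = 1, so V^{-1} = adj(V)/det V = [[-2, -3], [1, 1]].
Modal coordinates z(0) = V^{-1} x(0): (-2)·0 + (-3)·(-2) = 6; 1·0 + 1·(-2) = -2; so z(0) = [6, -2]^T.
x_1(t) = Σ_i (v_i)_1 · z_i(0) · e^{λ_i t} (row 1 of V times the modal terms).
x_1(0.25) = 1·6·e^{-4·0.25} + 3·(-2)·e^{-2·0.25} = 6·0.367879 + (-6)·0.606531 = -1.4319.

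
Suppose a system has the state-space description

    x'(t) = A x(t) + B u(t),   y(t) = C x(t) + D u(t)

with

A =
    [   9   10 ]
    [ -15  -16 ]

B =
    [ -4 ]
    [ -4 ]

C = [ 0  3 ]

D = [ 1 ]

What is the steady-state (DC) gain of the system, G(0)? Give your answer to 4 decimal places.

G(0) = C(-A)^{-1}B + D = -C A^{-1} B + D.
det A = 6, so A^{-1} = (1/6)·adj(A) = [[-8/3, -5/3], [5/2, 3/2]]
A^{-1} B = [52/3, -16]^T
C A^{-1} B = -48
G(0) = D - C A^{-1} B = 1 - (-48) = 49

49.0000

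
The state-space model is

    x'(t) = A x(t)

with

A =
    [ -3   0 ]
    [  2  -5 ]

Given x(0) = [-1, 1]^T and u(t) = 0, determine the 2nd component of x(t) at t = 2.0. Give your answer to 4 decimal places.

det(sI - A) = s^2 - (tr A)s + det A, with tr A = (-3) + (-5) = -8 and det A = (-3)·(-5) - 0·2 = 15 - 0 = 15.
So p(s) = det(sI - A) = s^2 + 8s + 15.
Factor s^2 + 8s + 15: two numbers with sum -8 and product 15 are -3 and -5, so s^2 + 8s + 15 = (s + 3)(s + 5).
Hence p(s) = (s + 3) (s + 5), with roots -5, -3.
The eigenvalues -5, -3 are distinct and real, so A is diagonalisable and x(t) = e^{At} x(0) = V diag(e^{λ_i t}) V^{-1} x(0), where the columns of V are the eigenvectors.
λ = -5: A - (-5)I = [[2, 0], [2, 0]]. Row 1 gives 2·v1 + 0·v2 = 0, so take v_1 = [0, 1]^T.
λ = -3: A - (-3)I = [[0, 0], [2, -2]]. Row 2 gives 2·v1 + (-2)·v2 = 0, so take v_2 = [1, 1]^T.
V = [v_1 v_2] = [[0, 1], [1, 1]] has det V = -1, so V^{-1} = adj(V)/det V = [[-1, 1], [1, 0]].
Modal coordinates z(0) = V^{-1} x(0): (-1)·(-1) + 1·1 = 2; 1·(-1) + 0·1 = -1; so z(0) = [2, -1]^T.
x_2(t) = Σ_i (v_i)_2 · z_i(0) · e^{λ_i t} (row 2 of V times the modal terms).
x_2(2.0) = 1·2·e^{-5·2.0} + 1·(-1)·e^{-3·2.0} = 2·0.000045 + (-1)·0.002479 = -0.0024.

-0.0024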